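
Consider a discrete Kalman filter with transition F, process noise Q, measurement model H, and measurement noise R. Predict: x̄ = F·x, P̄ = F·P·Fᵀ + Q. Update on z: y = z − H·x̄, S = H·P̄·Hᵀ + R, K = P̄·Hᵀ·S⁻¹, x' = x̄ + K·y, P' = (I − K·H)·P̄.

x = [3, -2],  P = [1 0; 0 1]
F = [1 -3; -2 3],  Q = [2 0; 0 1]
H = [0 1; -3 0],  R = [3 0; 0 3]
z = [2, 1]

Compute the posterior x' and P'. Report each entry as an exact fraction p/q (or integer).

x' = [-6/19, -7/19]
P' = [83/266 -33/266; -33/266 465/266]

x̄ = F·x = [9, -12]
P̄ = F·P·Fᵀ + Q = [12 -11; -11 14]
y = z − H·x̄ = [14, 28]
S = H·P̄·Hᵀ + R = [17 33; 33 111]
K = P̄·Hᵀ·S⁻¹ = [-11/266 -83/266; 155/266 33/266]
x' = x̄ + K·y = [-6/19, -7/19]
P' = (I − K·H)·P̄ = [83/266 -33/266; -33/266 465/266]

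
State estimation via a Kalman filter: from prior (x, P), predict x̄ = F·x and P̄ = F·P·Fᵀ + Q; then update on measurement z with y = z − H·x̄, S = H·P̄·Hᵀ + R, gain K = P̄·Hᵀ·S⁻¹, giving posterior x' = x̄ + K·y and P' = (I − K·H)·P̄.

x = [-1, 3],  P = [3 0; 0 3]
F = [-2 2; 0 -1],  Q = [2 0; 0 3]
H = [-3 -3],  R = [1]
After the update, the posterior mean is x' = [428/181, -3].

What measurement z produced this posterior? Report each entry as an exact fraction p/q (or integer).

x̄ = F·x = [8, -3]
P̄ = F·P·Fᵀ + Q = [26 -6; -6 6]
S = H·P̄·Hᵀ + R = [181]
K = P̄·Hᵀ·S⁻¹ = [-60/181; 0]
x' − x̄ = [-1020/181, 0] = K·y
y = (KᵀK)⁻¹·Kᵀ·(x' − x̄) = [17]
z = y + H·x̄ = [17] + [-15] = [2]

z = [2]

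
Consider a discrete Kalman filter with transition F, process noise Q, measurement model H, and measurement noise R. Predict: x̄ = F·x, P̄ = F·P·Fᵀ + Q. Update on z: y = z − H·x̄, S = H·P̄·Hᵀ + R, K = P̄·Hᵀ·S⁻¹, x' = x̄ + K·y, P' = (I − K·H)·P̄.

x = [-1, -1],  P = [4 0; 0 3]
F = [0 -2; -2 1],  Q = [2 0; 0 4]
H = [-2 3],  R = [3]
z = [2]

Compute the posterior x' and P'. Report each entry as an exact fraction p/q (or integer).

x' = [269/169, 581/338]
P' = [1308/169 849/169; 849/169 1213/338]

x̄ = F·x = [2, 1]
P̄ = F·P·Fᵀ + Q = [14 -6; -6 23]
y = z − H·x̄ = [3]
S = H·P̄·Hᵀ + R = [338]
K = P̄·Hᵀ·S⁻¹ = [-23/169; 81/338]
x' = x̄ + K·y = [269/169, 581/338]
P' = (I − K·H)·P̄ = [1308/169 849/169; 849/169 1213/338]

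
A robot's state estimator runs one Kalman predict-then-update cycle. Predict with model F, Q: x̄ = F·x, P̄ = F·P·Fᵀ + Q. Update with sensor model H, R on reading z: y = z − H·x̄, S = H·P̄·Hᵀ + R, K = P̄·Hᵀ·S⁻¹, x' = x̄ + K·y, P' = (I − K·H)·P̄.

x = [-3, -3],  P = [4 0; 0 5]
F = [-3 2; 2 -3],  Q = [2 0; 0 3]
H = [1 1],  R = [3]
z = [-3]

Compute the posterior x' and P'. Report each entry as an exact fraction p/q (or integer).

x' = [15/17, -39/17]
P' = [970/17 -958/17; -958/17 988/17]

x̄ = F·x = [3, 3]
P̄ = F·P·Fᵀ + Q = [58 -54; -54 64]
y = z − H·x̄ = [-9]
S = H·P̄·Hᵀ + R = [17]
K = P̄·Hᵀ·S⁻¹ = [4/17; 10/17]
x' = x̄ + K·y = [15/17, -39/17]
P' = (I − K·H)·P̄ = [970/17 -958/17; -958/17 988/17]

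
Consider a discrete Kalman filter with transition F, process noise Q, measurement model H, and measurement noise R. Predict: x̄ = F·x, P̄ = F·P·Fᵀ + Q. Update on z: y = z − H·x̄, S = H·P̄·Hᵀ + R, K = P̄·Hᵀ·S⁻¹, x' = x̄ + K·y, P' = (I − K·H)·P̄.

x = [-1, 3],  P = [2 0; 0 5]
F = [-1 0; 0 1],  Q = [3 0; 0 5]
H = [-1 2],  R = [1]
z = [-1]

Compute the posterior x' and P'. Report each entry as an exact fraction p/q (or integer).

x' = [38/23, 9/23]
P' = [205/46 50/23; 50/23 30/23]

x̄ = F·x = [1, 3]
P̄ = F·P·Fᵀ + Q = [5 0; 0 10]
y = z − H·x̄ = [-6]
S = H·P̄·Hᵀ + R = [46]
K = P̄·Hᵀ·S⁻¹ = [-5/46; 10/23]
x' = x̄ + K·y = [38/23, 9/23]
P' = (I − K·H)·P̄ = [205/46 50/23; 50/23 30/23]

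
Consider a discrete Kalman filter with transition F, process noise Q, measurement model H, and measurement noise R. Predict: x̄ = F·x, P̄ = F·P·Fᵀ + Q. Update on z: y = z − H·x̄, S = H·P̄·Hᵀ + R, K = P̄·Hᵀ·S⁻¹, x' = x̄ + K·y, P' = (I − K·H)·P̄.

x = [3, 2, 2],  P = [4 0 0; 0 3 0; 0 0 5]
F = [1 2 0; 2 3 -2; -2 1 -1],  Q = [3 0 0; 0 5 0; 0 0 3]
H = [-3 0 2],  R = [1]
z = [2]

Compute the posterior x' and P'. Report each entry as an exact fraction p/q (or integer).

x' = [-7/304, -11/38, 69/76]
P' = [2055/304 439/38 763/76; 439/38 968/19 327/19; 763/76 327/19 288/19]

x̄ = F·x = [7, 8, -6]
P̄ = F·P·Fᵀ + Q = [19 26 -2; 26 68 3; -2 3 27]
y = z − H·x̄ = [35]
S = H·P̄·Hᵀ + R = [304]
K = P̄·Hᵀ·S⁻¹ = [-61/304; -9/38; 15/76]
x' = x̄ + K·y = [-7/304, -11/38, 69/76]
P' = (I − K·H)·P̄ = [2055/304 439/38 763/76; 439/38 968/19 327/19; 763/76 327/19 288/19]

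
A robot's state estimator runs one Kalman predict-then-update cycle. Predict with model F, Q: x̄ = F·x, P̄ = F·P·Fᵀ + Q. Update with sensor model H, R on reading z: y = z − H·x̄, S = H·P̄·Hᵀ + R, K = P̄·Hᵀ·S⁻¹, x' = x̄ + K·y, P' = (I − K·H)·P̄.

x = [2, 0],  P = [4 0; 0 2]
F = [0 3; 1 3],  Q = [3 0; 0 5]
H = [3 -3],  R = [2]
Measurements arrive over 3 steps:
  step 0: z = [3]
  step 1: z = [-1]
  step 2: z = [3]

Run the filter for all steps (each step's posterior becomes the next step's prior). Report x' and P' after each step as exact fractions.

step 0: x̄ = F·x = [0, 2]
step 0: P̄ = F·P·Fᵀ + Q = [21 18; 18 27]
step 0: y = z − H·x̄ = [9]
step 0: S = H·P̄·Hᵀ + R = [110]
step 0: K = P̄·Hᵀ·S⁻¹ = [9/110; -27/110]
step 0: x' = x̄ + K·y = [81/110, -23/110]
step 0: P' = (I − K·H)·P̄ = [2229/110 2223/110; 2223/110 2241/110]
step 1: x̄ = F·x = [-69/110, 6/55]
step 1: P̄ = F·P·Fᵀ + Q = [20499/110 13419/55; 13419/55 18143/55]
step 1: y = z − H·x̄ = [133/110]
step 1: S = H·P̄·Hᵀ + R = [28201/110]
step 1: K = P̄·Hᵀ·S⁻¹ = [-19017/28201; -28344/28201]
step 1: x' = x̄ + K·y = [-40683/28201, -31194/28201]
step 1: P' = (I − K·H)·P̄ = [1967691/28201 1980369/28201; 1980369/28201 1999265/28201]
step 2: x̄ = F·x = [-93582/28201, -134265/28201]
step 2: P̄ = F·P·Fᵀ + Q = [18077988/28201 23934492/28201; 23934492/28201 31984295/28201]
step 2: y = z − H·x̄ = [-37446/28201]
step 2: S = H·P̄·Hᵀ + R = [19796093/28201]
step 2: K = P̄·Hᵀ·S⁻¹ = [-17569512/19796093; -24149409/19796093]
step 2: x' = x̄ + K·y = [-42361974/19796093, -62183031/19796093]
step 2: P' = (I − K·H)·P̄ = [1744114740/19796093 1755827748/19796093; 1755827748/19796093 1771927354/19796093]

step 0: x' = [81/110, -23/110], P' = [2229/110 2223/110; 2223/110 2241/110]
step 1: x' = [-40683/28201, -31194/28201], P' = [1967691/28201 1980369/28201; 1980369/28201 1999265/28201]
step 2: x' = [-42361974/19796093, -62183031/19796093], P' = [1744114740/19796093 1755827748/19796093; 1755827748/19796093 1771927354/19796093]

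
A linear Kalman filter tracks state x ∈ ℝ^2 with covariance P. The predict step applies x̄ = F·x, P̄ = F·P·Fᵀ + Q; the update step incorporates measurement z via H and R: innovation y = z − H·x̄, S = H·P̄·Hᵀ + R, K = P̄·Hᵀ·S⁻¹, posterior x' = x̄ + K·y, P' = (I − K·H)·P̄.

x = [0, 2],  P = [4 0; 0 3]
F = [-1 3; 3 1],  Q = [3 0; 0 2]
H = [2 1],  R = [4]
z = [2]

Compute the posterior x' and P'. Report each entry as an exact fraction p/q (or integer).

x' = [18/13, -82/169]
P' = [9 -214/13; -214/13 5704/169]

x̄ = F·x = [6, 2]
P̄ = F·P·Fᵀ + Q = [34 -3; -3 41]
y = z − H·x̄ = [-12]
S = H·P̄·Hᵀ + R = [169]
K = P̄·Hᵀ·S⁻¹ = [5/13; 35/169]
x' = x̄ + K·y = [18/13, -82/169]
P' = (I − K·H)·P̄ = [9 -214/13; -214/13 5704/169]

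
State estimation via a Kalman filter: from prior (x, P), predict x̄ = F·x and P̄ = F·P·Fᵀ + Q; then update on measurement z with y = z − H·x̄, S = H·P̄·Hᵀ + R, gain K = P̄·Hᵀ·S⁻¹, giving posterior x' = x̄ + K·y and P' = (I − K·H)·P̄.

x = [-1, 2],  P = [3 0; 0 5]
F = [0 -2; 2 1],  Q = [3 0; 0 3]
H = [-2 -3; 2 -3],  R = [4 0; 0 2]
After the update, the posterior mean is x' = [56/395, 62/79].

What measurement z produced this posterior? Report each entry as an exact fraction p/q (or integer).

z = [-3, -2]

x̄ = F·x = [-4, 0]
P̄ = F·P·Fᵀ + Q = [23 -10; -10 20]
S = H·P̄·Hᵀ + R = [156 88; 88 394]
K = P̄·Hᵀ·S⁻¹ = [-1624/6715 1658/6715; -218/1343 -224/1343]
x' − x̄ = [1636/395, 62/79] = K·y
y = (KᵀK)⁻¹·Kᵀ·(x' − x̄) = [-11, 6]
z = y + H·x̄ = [-11, 6] + [8, -8] = [-3, -2]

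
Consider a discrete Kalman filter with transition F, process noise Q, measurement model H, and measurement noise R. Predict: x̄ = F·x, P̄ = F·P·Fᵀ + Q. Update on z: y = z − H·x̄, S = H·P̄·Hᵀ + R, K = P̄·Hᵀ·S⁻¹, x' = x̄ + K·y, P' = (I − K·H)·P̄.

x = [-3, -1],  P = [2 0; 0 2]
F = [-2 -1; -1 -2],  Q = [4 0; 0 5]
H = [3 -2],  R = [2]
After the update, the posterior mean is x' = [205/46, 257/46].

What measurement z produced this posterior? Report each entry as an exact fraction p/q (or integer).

z = [2]

x̄ = F·x = [7, 5]
P̄ = F·P·Fᵀ + Q = [14 8; 8 15]
S = H·P̄·Hᵀ + R = [92]
K = P̄·Hᵀ·S⁻¹ = [13/46; -3/46]
x' − x̄ = [-117/46, 27/46] = K·y
y = (KᵀK)⁻¹·Kᵀ·(x' − x̄) = [-9]
z = y + H·x̄ = [-9] + [11] = [2]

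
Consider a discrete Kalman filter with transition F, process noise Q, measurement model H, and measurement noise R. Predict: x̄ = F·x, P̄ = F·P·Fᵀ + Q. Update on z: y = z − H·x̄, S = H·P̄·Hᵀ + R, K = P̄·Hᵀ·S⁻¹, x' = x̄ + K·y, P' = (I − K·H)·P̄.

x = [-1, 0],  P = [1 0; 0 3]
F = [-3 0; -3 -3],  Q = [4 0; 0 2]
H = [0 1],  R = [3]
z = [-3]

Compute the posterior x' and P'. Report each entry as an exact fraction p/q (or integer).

x' = [69/41, -105/41]
P' = [452/41 27/41; 27/41 114/41]

x̄ = F·x = [3, 3]
P̄ = F·P·Fᵀ + Q = [13 9; 9 38]
y = z − H·x̄ = [-6]
S = H·P̄·Hᵀ + R = [41]
K = P̄·Hᵀ·S⁻¹ = [9/41; 38/41]
x' = x̄ + K·y = [69/41, -105/41]
P' = (I − K·H)·P̄ = [452/41 27/41; 27/41 114/41]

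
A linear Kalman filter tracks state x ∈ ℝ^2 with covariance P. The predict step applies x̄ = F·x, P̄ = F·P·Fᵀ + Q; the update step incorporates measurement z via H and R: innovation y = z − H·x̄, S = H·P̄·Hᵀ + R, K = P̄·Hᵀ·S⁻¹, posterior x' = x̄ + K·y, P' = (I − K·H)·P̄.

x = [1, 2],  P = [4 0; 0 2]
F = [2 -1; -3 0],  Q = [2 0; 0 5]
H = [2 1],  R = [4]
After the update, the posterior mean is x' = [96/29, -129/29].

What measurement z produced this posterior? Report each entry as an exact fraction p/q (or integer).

z = [3]

x̄ = F·x = [0, -3]
P̄ = F·P·Fᵀ + Q = [20 -24; -24 41]
S = H·P̄·Hᵀ + R = [29]
K = P̄·Hᵀ·S⁻¹ = [16/29; -7/29]
x' − x̄ = [96/29, -42/29] = K·y
y = (KᵀK)⁻¹·Kᵀ·(x' − x̄) = [6]
z = y + H·x̄ = [6] + [-3] = [3]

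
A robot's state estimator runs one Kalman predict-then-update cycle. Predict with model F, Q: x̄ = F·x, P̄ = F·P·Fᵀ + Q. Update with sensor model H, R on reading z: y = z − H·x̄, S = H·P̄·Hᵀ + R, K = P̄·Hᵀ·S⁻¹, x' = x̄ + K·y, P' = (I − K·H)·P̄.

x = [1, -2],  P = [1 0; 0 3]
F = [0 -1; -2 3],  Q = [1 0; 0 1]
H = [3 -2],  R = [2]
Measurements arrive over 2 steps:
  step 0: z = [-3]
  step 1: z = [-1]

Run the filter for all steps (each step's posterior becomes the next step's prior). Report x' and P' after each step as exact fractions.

step 0: x̄ = F·x = [2, -8]
step 0: P̄ = F·P·Fᵀ + Q = [4 -9; -9 32]
step 0: y = z − H·x̄ = [-25]
step 0: S = H·P̄·Hᵀ + R = [274]
step 0: K = P̄·Hᵀ·S⁻¹ = [15/137; -91/274]
step 0: x' = x̄ + K·y = [-101/137, 83/274]
step 0: P' = (I − K·H)·P̄ = [98/137 132/137; 132/137 487/274]
step 1: x̄ = F·x = [-83/274, 653/274]
step 1: P̄ = F·P·Fᵀ + Q = [761/274 -933/274; -933/274 2273/274]
step 1: y = z − H·x̄ = [1281/274]
step 1: S = H·P̄·Hᵀ + R = [27685/274]
step 1: K = P̄·Hᵀ·S⁻¹ = [4149/27685; -13/49]
step 1: x' = x̄ + K·y = [1573/3955, 8/7]
step 1: P' = (I − K·H)·P̄ = [14066/27685 30/49; 30/49 58/49]

step 0: x' = [-101/137, 83/274], P' = [98/137 132/137; 132/137 487/274]
step 1: x' = [1573/3955, 8/7], P' = [14066/27685 30/49; 30/49 58/49]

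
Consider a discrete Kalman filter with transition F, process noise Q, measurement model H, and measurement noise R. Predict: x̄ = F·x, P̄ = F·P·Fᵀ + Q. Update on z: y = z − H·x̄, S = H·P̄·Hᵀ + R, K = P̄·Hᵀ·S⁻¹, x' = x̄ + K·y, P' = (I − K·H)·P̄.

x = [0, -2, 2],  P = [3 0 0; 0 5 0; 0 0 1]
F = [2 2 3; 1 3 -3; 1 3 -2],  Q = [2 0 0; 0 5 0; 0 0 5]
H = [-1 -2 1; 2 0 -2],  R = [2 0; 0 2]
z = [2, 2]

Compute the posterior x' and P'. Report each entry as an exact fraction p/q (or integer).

x̄ = F·x = [2, -12, -10]
P̄ = F·P·Fᵀ + Q = [43 27 30; 27 62 54; 30 54 57]
y = z − H·x̄ = [-10, -22]
S = H·P̄·Hᵀ + R = [182 28; 28 162]
K = P̄·Hᵀ·S⁻¹ = [-5791/14350 236/1025; -7101/14350 -254/1025; -1161/2870 -54/205]
x' = x̄ + K·y = [6961/7175, -11479/7175, -229/1435]
P' = (I − K·H)·P̄ = [143149/14350 4139/14350 27969/2870; 4139/14350 8879/14350 1539/2870; 27969/2870 1539/2870 5745/574]

x' = [6961/7175, -11479/7175, -229/1435]
P' = [143149/14350 4139/14350 27969/2870; 4139/14350 8879/14350 1539/2870; 27969/2870 1539/2870 5745/574]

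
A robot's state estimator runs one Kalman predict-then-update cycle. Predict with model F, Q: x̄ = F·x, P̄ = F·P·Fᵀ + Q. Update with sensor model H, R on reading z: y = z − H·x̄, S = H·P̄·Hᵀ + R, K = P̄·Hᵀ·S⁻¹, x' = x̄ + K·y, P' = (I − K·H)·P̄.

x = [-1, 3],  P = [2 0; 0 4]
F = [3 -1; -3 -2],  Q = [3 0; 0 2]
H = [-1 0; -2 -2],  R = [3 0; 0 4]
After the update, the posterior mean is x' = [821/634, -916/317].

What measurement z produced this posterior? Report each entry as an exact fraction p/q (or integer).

x̄ = F·x = [-6, -3]
P̄ = F·P·Fᵀ + Q = [25 -10; -10 36]
S = H·P̄·Hᵀ + R = [28 30; 30 168]
K = P̄·Hᵀ·S⁻¹ = [-275/317 -15/634; 270/317 -439/951]
x' − x̄ = [4625/634, 35/317] = K·y
y = (KᵀK)⁻¹·Kᵀ·(x' − x̄) = [-8, -15]
z = y + H·x̄ = [-8, -15] + [6, 18] = [-2, 3]

z = [-2, 3]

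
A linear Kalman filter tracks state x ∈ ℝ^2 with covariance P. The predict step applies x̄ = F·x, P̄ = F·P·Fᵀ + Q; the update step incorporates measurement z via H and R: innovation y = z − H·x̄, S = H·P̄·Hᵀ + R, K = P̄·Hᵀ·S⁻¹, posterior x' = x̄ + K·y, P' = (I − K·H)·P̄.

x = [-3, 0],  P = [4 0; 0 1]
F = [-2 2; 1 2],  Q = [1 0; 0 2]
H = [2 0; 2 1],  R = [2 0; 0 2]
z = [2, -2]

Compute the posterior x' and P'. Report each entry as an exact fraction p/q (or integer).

x' = [89/92, -331/92]
P' = [59/138 -33/46; -33/46 131/46]

x̄ = F·x = [6, -3]
P̄ = F·P·Fᵀ + Q = [21 -4; -4 10]
y = z − H·x̄ = [-10, -11]
S = H·P̄·Hᵀ + R = [86 76; 76 80]
K = P̄·Hᵀ·S⁻¹ = [59/138 19/276; -33/46 65/92]
x' = x̄ + K·y = [89/92, -331/92]
P' = (I − K·H)·P̄ = [59/138 -33/46; -33/46 131/46]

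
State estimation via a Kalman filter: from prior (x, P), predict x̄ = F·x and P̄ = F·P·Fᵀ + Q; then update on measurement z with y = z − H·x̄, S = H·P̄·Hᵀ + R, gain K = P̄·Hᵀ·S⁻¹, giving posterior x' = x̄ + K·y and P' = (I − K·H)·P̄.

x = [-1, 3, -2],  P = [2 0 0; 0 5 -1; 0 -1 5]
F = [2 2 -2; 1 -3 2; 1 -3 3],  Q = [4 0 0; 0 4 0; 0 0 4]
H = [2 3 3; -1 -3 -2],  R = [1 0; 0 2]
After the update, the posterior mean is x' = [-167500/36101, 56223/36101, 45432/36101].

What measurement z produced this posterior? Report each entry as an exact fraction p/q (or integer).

x̄ = F·x = [8, -14, -16]
P̄ = F·P·Fᵀ + Q = [60 -56 -68; -56 83 92; -68 92 114]
S = H·P̄·Hᵀ + R = [2182 -1951; -1951 1761]
K = P̄·Hᵀ·S⁻¹ = [32272/36101 40756/36101; -8234/36101 -16851/36101; -1834/36101 -10970/36101]
x' − x̄ = [-456308/36101, 561637/36101, 623048/36101] = K·y
y = (KᵀK)⁻¹·Kᵀ·(x' − x̄) = [73, -69]
z = y + H·x̄ = [73, -69] + [-74, 66] = [-1, -3]

z = [-1, -3]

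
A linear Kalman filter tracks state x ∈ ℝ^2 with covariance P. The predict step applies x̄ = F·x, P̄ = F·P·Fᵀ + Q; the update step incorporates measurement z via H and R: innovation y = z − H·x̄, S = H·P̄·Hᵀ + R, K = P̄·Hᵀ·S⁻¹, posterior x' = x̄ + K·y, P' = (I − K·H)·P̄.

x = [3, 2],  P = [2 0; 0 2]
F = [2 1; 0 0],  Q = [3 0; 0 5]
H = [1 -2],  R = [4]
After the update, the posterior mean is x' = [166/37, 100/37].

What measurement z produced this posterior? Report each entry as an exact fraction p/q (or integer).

x̄ = F·x = [8, 0]
P̄ = F·P·Fᵀ + Q = [13 0; 0 5]
S = H·P̄·Hᵀ + R = [37]
K = P̄·Hᵀ·S⁻¹ = [13/37; -10/37]
x' − x̄ = [-130/37, 100/37] = K·y
y = (KᵀK)⁻¹·Kᵀ·(x' − x̄) = [-10]
z = y + H·x̄ = [-10] + [8] = [-2]

z = [-2]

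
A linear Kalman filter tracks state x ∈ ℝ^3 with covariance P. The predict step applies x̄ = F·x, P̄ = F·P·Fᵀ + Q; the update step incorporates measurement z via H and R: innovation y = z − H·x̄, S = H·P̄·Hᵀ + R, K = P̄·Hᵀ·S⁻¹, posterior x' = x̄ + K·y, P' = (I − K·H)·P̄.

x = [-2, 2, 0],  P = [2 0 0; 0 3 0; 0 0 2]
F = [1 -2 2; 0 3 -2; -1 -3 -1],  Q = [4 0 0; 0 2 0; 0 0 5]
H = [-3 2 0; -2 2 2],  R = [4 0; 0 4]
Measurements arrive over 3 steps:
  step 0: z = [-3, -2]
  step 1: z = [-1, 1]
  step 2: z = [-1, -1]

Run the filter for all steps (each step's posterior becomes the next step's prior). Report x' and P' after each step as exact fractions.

step 0: x̄ = F·x = [-6, 6, -4]
step 0: P̄ = F·P·Fᵀ + Q = [26 -26 12; -26 37 -23; 12 -23 36]
step 0: y = z − H·x̄ = [-33, -18]
step 0: S = H·P̄·Hᵀ + R = [698 400; 400 328]
step 0: K = P̄·Hᵀ·S⁻¹ = [-665/4309 -240/4309; 36/139 -10/139; -1731/4309 8549/17236]
step 0: x' = x̄ + K·y = [411/4309, -174/139, 2833/8618]
step 0: P' = (I − K·H)·P̄ = [6384/4309 266/139 -2342/4309; 266/139 471/139 -225/139; -2342/4309 -225/139 17815/8618]
step 1: x̄ = F·x = [14032/4309, -19015/4309, 28709/8618]
step 1: P̄ = F·P·Fᵀ + Q = [131102/4309 -163564/4309 90087/4309; -163564/4309 259357/4309 -163941/4309; 90087/4309 -163941/4309 342375/8618]
step 1: y = z − H·x̄ = [75817/4309, 41694/4309]
step 1: S = H·P̄·Hᵀ + R = [4197350/4309 2263394/4309; 2263394/4309 1540110/4309]
step 1: K = P̄·Hᵀ·S⁻¹ = [-2661027/19456781 -9908/153203; 22177345/77827124 -50537/612812; -7922439/19456781 150393/306406]
step 1: x' = x̄ + K·y = [4363481/19456781, -15331489/77827124, 35652193/38913562]
step 1: P' = (I − K·H)·P̄ = [27588424/19456781 36060582/19456781 -10988790/19456781; 36060582/19456781 130359091/38913562 -32328063/19456781; -10988790/19456781 -32328063/19456781 40439184/19456781]
step 2: x̄ = F·x = [95362837/38913562, -188603239/77827124, -42763843/77827124]
step 2: P̄ = F·P·Fᵀ + Q = [598317482/19456781 -745955313/19456781 408828521/19456781; -745955313/19456781 2350445927/38913562 -1465762113/38913562; 408828521/19456781 -1465762113/38913562 1504689913/38913562]
step 2: y = z − H·x̄ = [217889094/19456781, 191589597/19456781]
step 2: S = H·P̄·Hᵀ + R = [19115040072/19456781 10365854524/19456781; 10365854524/19456781 7015334616/19456781]
step 2: K = P̄·Hᵀ·S⁻¹ = [-11773163325/85598249431 -5431798818/85598249431; 24262462901/85598249431 -13703932823/171196498862; -69479788821/171196498862 41829912300/85598249431]
step 2: x' = x̄ + K·y = [48880225055/171196498862, -12800924795/342392997724, -96705740501/342392997724]
step 2: P' = (I − K·H)·P̄ = [121081852438/85598249431 158076452007/85598249431 -47858197205/85598249431; 158076452007/85598249431 571279207625/171196498862 -282534169257/171196498862; -47858197205/85598249431 -282534169257/171196498862 354137424047/171196498862]

step 0: x' = [411/4309, -174/139, 2833/8618], P' = [6384/4309 266/139 -2342/4309; 266/139 471/139 -225/139; -2342/4309 -225/139 17815/8618]
step 1: x' = [4363481/19456781, -15331489/77827124, 35652193/38913562], P' = [27588424/19456781 36060582/19456781 -10988790/19456781; 36060582/19456781 130359091/38913562 -32328063/19456781; -10988790/19456781 -32328063/19456781 40439184/19456781]
step 2: x' = [48880225055/171196498862, -12800924795/342392997724, -96705740501/342392997724], P' = [121081852438/85598249431 158076452007/85598249431 -47858197205/85598249431; 158076452007/85598249431 571279207625/171196498862 -282534169257/171196498862; -47858197205/85598249431 -282534169257/171196498862 354137424047/171196498862]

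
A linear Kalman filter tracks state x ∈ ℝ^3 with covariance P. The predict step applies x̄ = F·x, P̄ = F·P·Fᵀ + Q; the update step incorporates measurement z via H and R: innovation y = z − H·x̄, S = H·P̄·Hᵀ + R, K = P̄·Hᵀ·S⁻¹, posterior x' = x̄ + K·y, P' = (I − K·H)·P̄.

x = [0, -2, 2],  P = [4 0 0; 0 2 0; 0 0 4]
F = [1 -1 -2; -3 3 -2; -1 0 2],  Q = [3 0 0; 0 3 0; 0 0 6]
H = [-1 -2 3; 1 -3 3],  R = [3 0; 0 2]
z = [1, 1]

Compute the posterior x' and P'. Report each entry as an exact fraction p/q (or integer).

x' = [-234/14747, -949/14747, 4384/14747]
P' = [80963/44241 86663/44241 22588/14747; 86663/44241 237587/44241 65390/14747; 22588/14747 65390/14747 168082/44241]

x̄ = F·x = [-2, -10, 4]
P̄ = F·P·Fᵀ + Q = [25 -2 -20; -2 73 -4; -20 -4 26]
y = z − H·x̄ = [-33, -39]
S = H·P̄·Hᵀ + R = [714 705; 705 882]
K = P̄·Hᵀ·S⁻¹ = [-16999/44241 12133/44241; 8891/44241 -18794/44241; 14714/44241 -2750/14747]
x' = x̄ + K·y = [-234/14747, -949/14747, 4384/14747]
P' = (I − K·H)·P̄ = [80963/44241 86663/44241 22588/14747; 86663/44241 237587/44241 65390/14747; 22588/14747 65390/14747 168082/44241]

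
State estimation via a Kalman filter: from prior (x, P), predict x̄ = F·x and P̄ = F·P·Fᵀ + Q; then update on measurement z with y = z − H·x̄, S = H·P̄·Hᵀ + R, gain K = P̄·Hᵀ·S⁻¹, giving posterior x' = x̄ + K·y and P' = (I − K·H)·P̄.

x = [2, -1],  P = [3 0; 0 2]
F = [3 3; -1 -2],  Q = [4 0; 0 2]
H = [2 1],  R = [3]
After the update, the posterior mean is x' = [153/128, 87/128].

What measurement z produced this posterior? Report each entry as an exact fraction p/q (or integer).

x̄ = F·x = [3, 0]
P̄ = F·P·Fᵀ + Q = [49 -21; -21 13]
S = H·P̄·Hᵀ + R = [128]
K = P̄·Hᵀ·S⁻¹ = [77/128; -29/128]
x' − x̄ = [-231/128, 87/128] = K·y
y = (KᵀK)⁻¹·Kᵀ·(x' − x̄) = [-3]
z = y + H·x̄ = [-3] + [6] = [3]

z = [3]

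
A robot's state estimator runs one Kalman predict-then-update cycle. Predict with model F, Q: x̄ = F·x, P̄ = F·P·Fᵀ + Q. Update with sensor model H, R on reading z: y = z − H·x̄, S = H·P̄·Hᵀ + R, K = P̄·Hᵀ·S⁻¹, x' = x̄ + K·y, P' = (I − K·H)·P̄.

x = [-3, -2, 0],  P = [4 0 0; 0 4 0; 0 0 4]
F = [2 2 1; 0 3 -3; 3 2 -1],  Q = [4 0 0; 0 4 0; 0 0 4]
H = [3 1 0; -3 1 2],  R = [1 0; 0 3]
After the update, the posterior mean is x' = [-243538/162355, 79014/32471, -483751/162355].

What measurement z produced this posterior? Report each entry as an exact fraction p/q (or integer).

z = [-2, 1]

x̄ = F·x = [-10, -6, -13]
P̄ = F·P·Fᵀ + Q = [40 12 36; 12 76 36; 36 36 60]
S = H·P̄·Hᵀ + R = [509 4; 4 319]
K = P̄·Hᵀ·S⁻¹ = [42252/162355 -18852/162355; 7056/32471 11312/32471; 45744/162355 23856/162355]
x' − x̄ = [1380012/162355, 273840/32471, 1626864/162355] = K·y
y = (KᵀK)⁻¹·Kᵀ·(x' − x̄) = [34, 3]
z = y + H·x̄ = [34, 3] + [-36, -2] = [-2, 1]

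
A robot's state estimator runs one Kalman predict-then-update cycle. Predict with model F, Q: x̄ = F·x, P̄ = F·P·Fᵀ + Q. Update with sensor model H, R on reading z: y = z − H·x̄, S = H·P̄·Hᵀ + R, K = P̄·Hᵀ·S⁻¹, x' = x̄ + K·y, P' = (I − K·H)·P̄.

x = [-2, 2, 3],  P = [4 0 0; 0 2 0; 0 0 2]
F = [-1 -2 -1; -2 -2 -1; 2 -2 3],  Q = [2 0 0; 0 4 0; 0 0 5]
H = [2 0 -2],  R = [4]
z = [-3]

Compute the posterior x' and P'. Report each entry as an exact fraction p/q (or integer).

x' = [-281/76, -21/19, -325/152]
P' = [183/19 166/19 355/38; 166/19 314/19 158/19; 355/38 158/19 763/76]

x̄ = F·x = [-5, -3, 1]
P̄ = F·P·Fᵀ + Q = [16 18 -6; 18 30 -14; -6 -14 47]
y = z − H·x̄ = [9]
S = H·P̄·Hᵀ + R = [304]
K = P̄·Hᵀ·S⁻¹ = [11/76; 4/19; -53/152]
x' = x̄ + K·y = [-281/76, -21/19, -325/152]
P' = (I − K·H)·P̄ = [183/19 166/19 355/38; 166/19 314/19 158/19; 355/38 158/19 763/76]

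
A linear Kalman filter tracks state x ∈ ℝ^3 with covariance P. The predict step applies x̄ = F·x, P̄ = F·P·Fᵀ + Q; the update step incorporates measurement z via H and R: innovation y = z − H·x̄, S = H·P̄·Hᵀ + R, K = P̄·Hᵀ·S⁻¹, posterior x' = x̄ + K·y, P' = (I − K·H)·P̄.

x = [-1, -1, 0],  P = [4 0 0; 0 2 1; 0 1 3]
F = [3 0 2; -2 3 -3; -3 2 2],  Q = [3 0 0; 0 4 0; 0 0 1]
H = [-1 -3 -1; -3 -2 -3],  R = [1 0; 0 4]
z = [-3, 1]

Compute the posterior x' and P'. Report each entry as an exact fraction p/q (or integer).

x' = [-7472/1681, 28669/20172, 10631/3362]
P' = [261263/13448 -3585/13448 -255289/13448; -3585/13448 10603/40344 -1293/13448; -255289/13448 -1293/13448 260167/13448]

x̄ = F·x = [-3, -1, 1]
P̄ = F·P·Fᵀ + Q = [51 -36 -20; -36 47 18; -20 18 65]
y = z − H·x̄ = [-8, -7]
S = H·P̄·Hᵀ + R = [392 312; 312 660]
K = P̄·Hᵀ·S⁻¹ = [4781/13448 -336/1681; -5725/13448 2837/20172; -999/13448 -753/3362]
x' = x̄ + K·y = [-7472/1681, 28669/20172, 10631/3362]
P' = (I − K·H)·P̄ = [261263/13448 -3585/13448 -255289/13448; -3585/13448 10603/40344 -1293/13448; -255289/13448 -1293/13448 260167/13448]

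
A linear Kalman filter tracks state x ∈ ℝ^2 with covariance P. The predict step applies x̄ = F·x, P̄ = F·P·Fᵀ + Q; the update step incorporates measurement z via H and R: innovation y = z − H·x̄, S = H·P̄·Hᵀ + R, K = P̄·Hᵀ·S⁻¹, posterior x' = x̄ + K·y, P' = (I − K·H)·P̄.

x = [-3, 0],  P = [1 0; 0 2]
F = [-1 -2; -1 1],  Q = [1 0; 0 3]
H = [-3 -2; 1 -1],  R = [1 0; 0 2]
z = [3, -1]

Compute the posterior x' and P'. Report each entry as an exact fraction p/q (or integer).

x̄ = F·x = [3, 3]
P̄ = F·P·Fᵀ + Q = [10 -3; -3 6]
y = z − H·x̄ = [18, -1]
S = H·P̄·Hᵀ + R = [79 -21; -21 24]
K = P̄·Hᵀ·S⁻¹ = [-101/485 523/1455; -87/485 -258/485]
x' = x̄ + K·y = [-1612/1455, 147/485]
P' = (I − K·H)·P̄ = [479/1455 -189/485; -189/485 327/485]

x' = [-1612/1455, 147/485]
P' = [479/1455 -189/485; -189/485 327/485]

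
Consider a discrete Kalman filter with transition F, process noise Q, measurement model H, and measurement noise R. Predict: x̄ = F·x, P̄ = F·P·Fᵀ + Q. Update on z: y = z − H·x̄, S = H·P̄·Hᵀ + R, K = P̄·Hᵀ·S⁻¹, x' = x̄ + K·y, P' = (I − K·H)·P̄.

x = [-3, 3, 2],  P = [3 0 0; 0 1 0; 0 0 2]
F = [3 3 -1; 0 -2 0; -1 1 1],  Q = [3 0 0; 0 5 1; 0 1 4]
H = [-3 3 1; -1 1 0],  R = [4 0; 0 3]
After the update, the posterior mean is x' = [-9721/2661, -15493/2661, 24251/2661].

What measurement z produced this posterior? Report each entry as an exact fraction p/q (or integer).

z = [3, -3]

x̄ = F·x = [-2, -6, 8]
P̄ = F·P·Fᵀ + Q = [41 -6 -8; -6 9 -1; -8 -1 10]
S = H·P̄·Hᵀ + R = [614 193; 193 65]
K = P̄·Hᵀ·S⁻¹ = [-614/2661 -101/2661; -35/2661 718/2661; 664/2661 -1685/2661]
x' − x̄ = [-4399/2661, 473/2661, 2963/2661] = K·y
y = (KᵀK)⁻¹·Kᵀ·(x' − x̄) = [7, 1]
z = y + H·x̄ = [7, 1] + [-4, -4] = [3, -3]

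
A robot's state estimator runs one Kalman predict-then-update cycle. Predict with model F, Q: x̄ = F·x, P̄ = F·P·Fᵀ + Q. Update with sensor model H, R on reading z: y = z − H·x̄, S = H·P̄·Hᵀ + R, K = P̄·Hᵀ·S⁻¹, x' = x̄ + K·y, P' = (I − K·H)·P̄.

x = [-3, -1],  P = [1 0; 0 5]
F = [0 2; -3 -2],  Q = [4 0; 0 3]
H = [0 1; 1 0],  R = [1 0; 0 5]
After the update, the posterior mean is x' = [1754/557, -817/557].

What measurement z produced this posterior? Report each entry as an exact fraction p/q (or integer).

z = [-2, 2]

x̄ = F·x = [-2, 11]
P̄ = F·P·Fᵀ + Q = [24 -20; -20 32]
S = H·P̄·Hᵀ + R = [33 -20; -20 29]
K = P̄·Hᵀ·S⁻¹ = [-100/557 392/557; 528/557 -20/557]
x' − x̄ = [2868/557, -6944/557] = K·y
y = (KᵀK)⁻¹·Kᵀ·(x' − x̄) = [-13, 4]
z = y + H·x̄ = [-13, 4] + [11, -2] = [-2, 2]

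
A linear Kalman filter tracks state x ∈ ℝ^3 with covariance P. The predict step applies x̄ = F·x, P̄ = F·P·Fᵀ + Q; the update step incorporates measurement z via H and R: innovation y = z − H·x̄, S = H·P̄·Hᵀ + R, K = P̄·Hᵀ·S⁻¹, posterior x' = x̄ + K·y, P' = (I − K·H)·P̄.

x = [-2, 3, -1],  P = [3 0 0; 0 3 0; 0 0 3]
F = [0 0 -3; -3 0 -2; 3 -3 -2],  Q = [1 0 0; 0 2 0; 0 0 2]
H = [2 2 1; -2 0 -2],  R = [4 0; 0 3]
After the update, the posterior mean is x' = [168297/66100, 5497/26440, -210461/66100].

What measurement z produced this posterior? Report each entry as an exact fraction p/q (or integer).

z = [2, 1]

x̄ = F·x = [3, 8, -13]
P̄ = F·P·Fᵀ + Q = [28 18 18; 18 41 -15; 18 -15 68]
S = H·P̄·Hᵀ + R = [504 -368; -368 531]
K = P̄·Hᵀ·S⁻¹ = [12277/66100 -736/16525; 10497/26440 872/3305; -12001/66100 -7432/16525]
x' − x̄ = [-30003/66100, -206023/26440, 648839/66100] = K·y
y = (KᵀK)⁻¹·Kᵀ·(x' − x̄) = [-7, -19]
z = y + H·x̄ = [-7, -19] + [9, 20] = [2, 1]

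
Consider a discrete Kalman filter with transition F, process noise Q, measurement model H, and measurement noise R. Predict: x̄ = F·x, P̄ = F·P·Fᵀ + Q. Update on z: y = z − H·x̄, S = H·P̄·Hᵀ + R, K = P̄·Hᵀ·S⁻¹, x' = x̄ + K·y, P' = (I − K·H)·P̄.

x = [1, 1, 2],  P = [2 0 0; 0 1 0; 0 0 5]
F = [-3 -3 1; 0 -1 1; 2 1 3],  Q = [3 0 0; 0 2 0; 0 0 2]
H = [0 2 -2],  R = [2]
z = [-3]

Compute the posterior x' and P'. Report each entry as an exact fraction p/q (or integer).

x̄ = F·x = [-4, 1, 9]
P̄ = F·P·Fᵀ + Q = [35 8 0; 8 8 14; 0 14 56]
y = z − H·x̄ = [13]
S = H·P̄·Hᵀ + R = [146]
K = P̄·Hᵀ·S⁻¹ = [8/73; -6/73; -42/73]
x' = x̄ + K·y = [-188/73, -5/73, 111/73]
P' = (I − K·H)·P̄ = [2427/73 680/73 672/73; 680/73 512/73 518/73; 672/73 518/73 560/73]

x' = [-188/73, -5/73, 111/73]
P' = [2427/73 680/73 672/73; 680/73 512/73 518/73; 672/73 518/73 560/73]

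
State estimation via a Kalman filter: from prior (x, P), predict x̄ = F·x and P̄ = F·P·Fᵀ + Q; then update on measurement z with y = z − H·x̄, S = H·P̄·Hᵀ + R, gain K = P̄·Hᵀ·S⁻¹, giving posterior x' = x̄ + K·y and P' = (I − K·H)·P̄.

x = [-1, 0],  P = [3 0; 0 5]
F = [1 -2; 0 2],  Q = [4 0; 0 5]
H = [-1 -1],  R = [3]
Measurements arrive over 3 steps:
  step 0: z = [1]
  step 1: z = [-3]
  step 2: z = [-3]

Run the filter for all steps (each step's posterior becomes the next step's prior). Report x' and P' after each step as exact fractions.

step 0: x̄ = F·x = [-1, 0]
step 0: P̄ = F·P·Fᵀ + Q = [27 -20; -20 25]
step 0: y = z − H·x̄ = [0]
step 0: S = H·P̄·Hᵀ + R = [15]
step 0: K = P̄·Hᵀ·S⁻¹ = [-7/15; -1/3]
step 0: x' = x̄ + K·y = [-1, 0]
step 0: P' = (I − K·H)·P̄ = [356/15 -67/3; -67/3 70/3]
step 1: x̄ = F·x = [-1, 0]
step 1: P̄ = F·P·Fᵀ + Q = [1052/5 -138; -138 295/3]
step 1: y = z − H·x̄ = [-4]
step 1: S = H·P̄·Hᵀ + R = [536/15]
step 1: K = P̄·Hᵀ·S⁻¹ = [-543/268; 595/536]
step 1: x' = x̄ + K·y = [476/67, -595/134]
step 1: P' = (I − K·H)·P̄ = [8537/134 -15445/268; -15445/268 29105/536]
step 2: x̄ = F·x = [1071/67, -595/67]
step 2: P̄ = F·P·Fᵀ + Q = [34534/67 -22275/67; -22275/67 29775/134]
step 2: y = z − H·x̄ = [275/67]
step 2: S = H·P̄·Hᵀ + R = [10145/134]
step 2: K = P̄·Hᵀ·S⁻¹ = [-24518/10145; 2955/2029]
step 2: x' = x̄ + K·y = [12307/2029, -5890/2029]
step 2: P' = (I − K·H)·P̄ = [743004/10145 -133890/2029; -133890/2029 125025/2029]

step 0: x' = [-1, 0], P' = [356/15 -67/3; -67/3 70/3]
step 1: x' = [476/67, -595/134], P' = [8537/134 -15445/268; -15445/268 29105/536]
step 2: x' = [12307/2029, -5890/2029], P' = [743004/10145 -133890/2029; -133890/2029 125025/2029]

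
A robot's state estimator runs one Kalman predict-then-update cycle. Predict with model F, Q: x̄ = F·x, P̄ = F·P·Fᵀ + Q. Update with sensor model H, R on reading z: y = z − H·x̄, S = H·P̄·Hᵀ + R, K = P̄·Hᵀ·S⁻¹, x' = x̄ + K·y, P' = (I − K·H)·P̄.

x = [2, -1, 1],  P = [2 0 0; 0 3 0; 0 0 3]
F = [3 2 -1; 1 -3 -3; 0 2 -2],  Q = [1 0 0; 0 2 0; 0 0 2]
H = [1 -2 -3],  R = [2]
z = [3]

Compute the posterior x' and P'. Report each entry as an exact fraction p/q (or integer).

x' = [95/29, 126/29, -572/203]
P' = [972/29 -206/29 462/29; -206/29 1341/58 -510/29; 462/29 -510/29 3478/203]

x̄ = F·x = [3, 2, -4]
P̄ = F·P·Fᵀ + Q = [34 -3 18; -3 58 0; 18 0 26]
y = z − H·x̄ = [-8]
S = H·P̄·Hᵀ + R = [406]
K = P̄·Hᵀ·S⁻¹ = [-1/29; -17/58; -30/203]
x' = x̄ + K·y = [95/29, 126/29, -572/203]
P' = (I − K·H)·P̄ = [972/29 -206/29 462/29; -206/29 1341/58 -510/29; 462/29 -510/29 3478/203]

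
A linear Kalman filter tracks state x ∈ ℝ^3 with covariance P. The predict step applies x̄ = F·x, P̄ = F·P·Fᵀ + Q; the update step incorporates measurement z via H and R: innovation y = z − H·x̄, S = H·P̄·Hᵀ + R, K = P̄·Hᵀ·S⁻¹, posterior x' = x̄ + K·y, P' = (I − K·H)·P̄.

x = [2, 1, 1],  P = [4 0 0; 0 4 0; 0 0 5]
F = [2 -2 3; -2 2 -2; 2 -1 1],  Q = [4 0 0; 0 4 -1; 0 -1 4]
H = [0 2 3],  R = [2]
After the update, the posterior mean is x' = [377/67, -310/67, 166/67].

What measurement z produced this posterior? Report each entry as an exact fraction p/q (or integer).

z = [-2]

x̄ = F·x = [5, -4, 4]
P̄ = F·P·Fᵀ + Q = [81 -62 39; -62 56 -35; 39 -35 29]
S = H·P̄·Hᵀ + R = [67]
K = P̄·Hᵀ·S⁻¹ = [-7/67; 7/67; 17/67]
x' − x̄ = [42/67, -42/67, -102/67] = K·y
y = (KᵀK)⁻¹·Kᵀ·(x' − x̄) = [-6]
z = y + H·x̄ = [-6] + [4] = [-2]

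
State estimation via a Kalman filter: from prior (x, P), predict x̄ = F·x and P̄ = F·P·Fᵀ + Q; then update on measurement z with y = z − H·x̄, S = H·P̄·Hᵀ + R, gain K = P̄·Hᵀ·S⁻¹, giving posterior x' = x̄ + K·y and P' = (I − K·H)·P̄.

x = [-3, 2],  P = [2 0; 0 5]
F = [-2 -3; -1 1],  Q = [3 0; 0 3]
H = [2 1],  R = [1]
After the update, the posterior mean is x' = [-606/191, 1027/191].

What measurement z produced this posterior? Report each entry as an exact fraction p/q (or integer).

x̄ = F·x = [0, 5]
P̄ = F·P·Fᵀ + Q = [56 -11; -11 10]
S = H·P̄·Hᵀ + R = [191]
K = P̄·Hᵀ·S⁻¹ = [101/191; -12/191]
x' − x̄ = [-606/191, 72/191] = K·y
y = (KᵀK)⁻¹·Kᵀ·(x' − x̄) = [-6]
z = y + H·x̄ = [-6] + [5] = [-1]

z = [-1]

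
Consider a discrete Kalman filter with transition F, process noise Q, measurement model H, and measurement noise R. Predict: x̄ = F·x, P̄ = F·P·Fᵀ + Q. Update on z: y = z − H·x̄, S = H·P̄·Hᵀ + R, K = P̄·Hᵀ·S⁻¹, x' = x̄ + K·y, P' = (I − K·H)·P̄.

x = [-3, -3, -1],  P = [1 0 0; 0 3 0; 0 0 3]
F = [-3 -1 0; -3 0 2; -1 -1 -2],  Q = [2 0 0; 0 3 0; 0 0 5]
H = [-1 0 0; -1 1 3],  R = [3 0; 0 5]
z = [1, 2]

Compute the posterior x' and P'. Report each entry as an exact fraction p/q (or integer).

x̄ = F·x = [12, 7, 8]
P̄ = F·P·Fᵀ + Q = [14 9 6; 9 24 -9; 6 -9 21]
y = z − H·x̄ = [13, -17]
S = H·P̄·Hᵀ + R = [17 -13; -13 124]
K = P̄·Hᵀ·S⁻¹ = [-1567/1939 39/1939; -1272/1939 -321/1939; -120/1939 738/1939]
x' = x̄ + K·y = [2234/1939, 2494/1939, 1406/1939]
P' = (I − K·H)·P̄ = [4701/1939 3816/1939 360/1939; 3816/1939 31236/1939 -9675/1939; 360/1939 -9675/1939 4575/1939]

x' = [2234/1939, 2494/1939, 1406/1939]
P' = [4701/1939 3816/1939 360/1939; 3816/1939 31236/1939 -9675/1939; 360/1939 -9675/1939 4575/1939]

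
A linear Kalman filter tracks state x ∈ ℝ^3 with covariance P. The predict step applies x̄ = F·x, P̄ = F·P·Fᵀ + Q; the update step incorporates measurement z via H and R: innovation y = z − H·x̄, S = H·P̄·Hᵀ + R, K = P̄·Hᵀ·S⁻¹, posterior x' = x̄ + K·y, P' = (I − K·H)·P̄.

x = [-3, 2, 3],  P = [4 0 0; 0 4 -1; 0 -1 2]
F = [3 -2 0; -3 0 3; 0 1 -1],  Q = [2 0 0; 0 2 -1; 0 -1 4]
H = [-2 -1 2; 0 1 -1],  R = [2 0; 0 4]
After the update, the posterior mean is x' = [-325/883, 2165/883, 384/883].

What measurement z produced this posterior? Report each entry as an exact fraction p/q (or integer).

z = [-1, 1]

x̄ = F·x = [-13, 18, -1]
P̄ = F·P·Fᵀ + Q = [54 -30 -10; -30 56 -10; -10 -10 12]
S = H·P̄·Hᵀ + R = [322 -70; -70 92]
K = P̄·Hᵀ·S⁻¹ = [-372/883 -475/883; 787/6181 719/883; 857/6181 -118/883]
x' − x̄ = [11154/883, -13729/883, 1267/883] = K·y
y = (KᵀK)⁻¹·Kᵀ·(x' − x̄) = [-7, -18]
z = y + H·x̄ = [-7, -18] + [6, 19] = [-1, 1]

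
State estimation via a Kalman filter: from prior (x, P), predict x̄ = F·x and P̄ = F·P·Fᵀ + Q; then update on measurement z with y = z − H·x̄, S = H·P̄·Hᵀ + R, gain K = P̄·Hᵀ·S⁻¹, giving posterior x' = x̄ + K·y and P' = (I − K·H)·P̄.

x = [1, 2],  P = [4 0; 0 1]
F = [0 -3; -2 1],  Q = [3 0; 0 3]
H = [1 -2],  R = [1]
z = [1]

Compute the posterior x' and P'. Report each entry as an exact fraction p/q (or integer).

x' = [-24/5, -43/15]
P' = [312/35 153/35; 153/35 251/105]

x̄ = F·x = [-6, 0]
P̄ = F·P·Fᵀ + Q = [12 -3; -3 20]
y = z − H·x̄ = [7]
S = H·P̄·Hᵀ + R = [105]
K = P̄·Hᵀ·S⁻¹ = [6/35; -43/105]
x' = x̄ + K·y = [-24/5, -43/15]
P' = (I − K·H)·P̄ = [312/35 153/35; 153/35 251/105]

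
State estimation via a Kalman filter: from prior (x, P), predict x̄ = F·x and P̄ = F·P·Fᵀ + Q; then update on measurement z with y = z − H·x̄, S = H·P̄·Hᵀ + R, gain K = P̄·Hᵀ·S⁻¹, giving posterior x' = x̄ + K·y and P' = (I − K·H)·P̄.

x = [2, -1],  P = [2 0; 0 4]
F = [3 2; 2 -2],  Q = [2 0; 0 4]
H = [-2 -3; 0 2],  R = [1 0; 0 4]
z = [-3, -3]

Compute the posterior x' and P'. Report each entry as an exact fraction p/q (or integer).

x̄ = F·x = [4, 6]
P̄ = F·P·Fᵀ + Q = [36 -4; -4 28]
y = z − H·x̄ = [23, -15]
S = H·P̄·Hᵀ + R = [349 -152; -152 116]
K = P̄·Hᵀ·S⁻¹ = [-2044/4345 -2978/4345; -76/4345 1998/4345]
x' = x̄ + K·y = [15038/4345, -5648/4345]
P' = (I − K·H)·P̄ = [9956/4345 -5956/4345; -5956/4345 3996/4345]

x' = [15038/4345, -5648/4345]
P' = [9956/4345 -5956/4345; -5956/4345 3996/4345]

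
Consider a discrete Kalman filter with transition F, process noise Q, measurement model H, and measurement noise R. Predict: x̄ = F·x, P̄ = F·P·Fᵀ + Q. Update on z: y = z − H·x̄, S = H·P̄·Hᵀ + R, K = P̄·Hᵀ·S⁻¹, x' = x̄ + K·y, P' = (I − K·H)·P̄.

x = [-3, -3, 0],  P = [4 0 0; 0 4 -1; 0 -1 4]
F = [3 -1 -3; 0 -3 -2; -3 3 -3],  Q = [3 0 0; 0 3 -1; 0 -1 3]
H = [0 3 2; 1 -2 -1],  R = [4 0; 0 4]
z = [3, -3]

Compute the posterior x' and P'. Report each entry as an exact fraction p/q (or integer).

x̄ = F·x = [-6, 9, 0]
P̄ = F·P·Fᵀ + Q = [73 25 -6; 25 43 -16; -6 -16 129]
y = z − H·x̄ = [-24, 21]
S = H·P̄·Hᵀ + R = [715 -341; -341 226]
K = P̄·Hᵀ·S⁻¹ = [24127/45309 3838/4119; 6577/45309 82/4119; 12337/45309 -185/4119]
x' = x̄ + K·y = [11892/15103, 89625/15103, -112941/15103]
P' = (I − K·H)·P̄ = [563234/45309 692216/45309 -990070/45309; 692216/45309 1350908/45309 -2013208/45309; -990070/45309 -2013208/45309 3044486/45309]

x' = [11892/15103, 89625/15103, -112941/15103]
P' = [563234/45309 692216/45309 -990070/45309; 692216/45309 1350908/45309 -2013208/45309; -990070/45309 -2013208/45309 3044486/45309]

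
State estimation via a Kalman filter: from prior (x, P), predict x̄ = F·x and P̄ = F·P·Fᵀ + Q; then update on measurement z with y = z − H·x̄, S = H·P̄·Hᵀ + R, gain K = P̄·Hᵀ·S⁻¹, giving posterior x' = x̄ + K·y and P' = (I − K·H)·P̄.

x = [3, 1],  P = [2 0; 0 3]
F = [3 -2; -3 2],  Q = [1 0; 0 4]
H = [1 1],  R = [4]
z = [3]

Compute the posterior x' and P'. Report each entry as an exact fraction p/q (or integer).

x' = [22/3, -17/3]
P' = [278/9 -274/9; -274/9 290/9]

x̄ = F·x = [7, -7]
P̄ = F·P·Fᵀ + Q = [31 -30; -30 34]
y = z − H·x̄ = [3]
S = H·P̄·Hᵀ + R = [9]
K = P̄·Hᵀ·S⁻¹ = [1/9; 4/9]
x' = x̄ + K·y = [22/3, -17/3]
P' = (I − K·H)·P̄ = [278/9 -274/9; -274/9 290/9]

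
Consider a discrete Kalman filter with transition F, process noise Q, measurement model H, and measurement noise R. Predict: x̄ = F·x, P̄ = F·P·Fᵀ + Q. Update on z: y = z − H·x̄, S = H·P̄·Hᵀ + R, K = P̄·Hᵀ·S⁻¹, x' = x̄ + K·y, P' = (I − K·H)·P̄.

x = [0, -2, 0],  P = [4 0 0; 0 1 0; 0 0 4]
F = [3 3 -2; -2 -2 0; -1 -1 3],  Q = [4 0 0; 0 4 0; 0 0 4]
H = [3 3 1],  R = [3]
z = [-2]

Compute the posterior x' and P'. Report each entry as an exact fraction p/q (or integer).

x' = [-226/45, 524/135, 62/45]
P' = [491/15 -1174/45 -277/15; -1174/45 3176/135 338/45; -277/15 338/45 479/15]

x̄ = F·x = [-6, 4, 2]
P̄ = F·P·Fᵀ + Q = [65 -30 -39; -30 24 10; -39 10 45]
y = z − H·x̄ = [2]
S = H·P̄·Hᵀ + R = [135]
K = P̄·Hᵀ·S⁻¹ = [22/45; -8/135; -14/45]
x' = x̄ + K·y = [-226/45, 524/135, 62/45]
P' = (I − K·H)·P̄ = [491/15 -1174/45 -277/15; -1174/45 3176/135 338/45; -277/15 338/45 479/15]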